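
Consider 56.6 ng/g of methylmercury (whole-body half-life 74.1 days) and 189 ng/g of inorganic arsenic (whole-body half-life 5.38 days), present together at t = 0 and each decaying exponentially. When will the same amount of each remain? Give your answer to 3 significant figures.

Set 56.6·(1/2)^(t/74.1) = 189·(1/2)^(t/5.38).
Taking log₂: log₂(56.6/189) = t·(1/74.1 − 1/5.38).
log₂(0.29947) = -1.7395; 1/74.1 − 1/5.38 = -0.17238.
t = -1.7395 / -0.17238 ≈ 10.091 days.

10.1 days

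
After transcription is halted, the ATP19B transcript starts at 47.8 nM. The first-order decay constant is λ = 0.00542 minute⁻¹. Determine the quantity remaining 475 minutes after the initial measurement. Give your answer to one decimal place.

3.6 nM

t½ = ln 2 / λ = 0.69315 / 0.00542 ≈ 127.89 minutes.
Number of half-lives: n = 475/127.89 ≈ 3.7142.
Remaining = 47.8 × (1/2)^3.7142 = 47.8 × 0.076192 ≈ 3.642 nM.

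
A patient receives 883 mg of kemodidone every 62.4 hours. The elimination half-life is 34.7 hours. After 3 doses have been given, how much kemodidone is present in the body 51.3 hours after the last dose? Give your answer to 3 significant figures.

The 3 doses were given 176.1, 113.7, 51.3 hours ago.
Total = 883·(1/2)^(176.1/34.7) + 883·(1/2)^(113.7/34.7) + 883·(1/2)^(51.3/34.7)
      = 26.197 + 91.115 + 316.9 ≈ 434.21 mg.

434 mg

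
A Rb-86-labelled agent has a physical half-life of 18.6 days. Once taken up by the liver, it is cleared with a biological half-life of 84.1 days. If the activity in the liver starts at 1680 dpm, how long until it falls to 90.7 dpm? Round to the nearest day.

1/t_eff = 1/t_phys + 1/t_biol = 1/18.6 + 1/84.1 = 0.065654 per day.
t_eff = 18.6 × 84.1 / (18.6 + 84.1) ≈ 15.231 days.
n = log₂(1680/90.7) ≈ 4.2112; t = 4.2112 × 15.231 ≈ 64.143 days.

64 days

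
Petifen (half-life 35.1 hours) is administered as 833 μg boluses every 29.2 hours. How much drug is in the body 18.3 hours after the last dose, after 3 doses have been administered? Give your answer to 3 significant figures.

1090 μg

The 3 doses were given 76.7, 47.5, 18.3 hours ago.
Total = 833·(1/2)^(76.7/35.1) + 833·(1/2)^(47.5/35.1) + 833·(1/2)^(18.3/35.1)
      = 183.16 + 326.04 + 580.36 ≈ 1089.6 μg.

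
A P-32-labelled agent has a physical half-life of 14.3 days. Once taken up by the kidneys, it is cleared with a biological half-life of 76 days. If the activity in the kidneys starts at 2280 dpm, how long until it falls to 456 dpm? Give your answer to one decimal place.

1/t_eff = 1/t_phys + 1/t_biol = 1/14.3 + 1/76 = 0.083088 per day.
t_eff = 14.3 × 76 / (14.3 + 76) ≈ 12.035 days.
n = log₂(2280/456) ≈ 2.3219; t = 2.3219 × 12.035 ≈ 27.945 days.

27.9 days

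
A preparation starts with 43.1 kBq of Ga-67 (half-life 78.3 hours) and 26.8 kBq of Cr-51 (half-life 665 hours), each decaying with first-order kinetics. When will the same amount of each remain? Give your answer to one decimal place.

60.8 hours

Set 43.1·(1/2)^(t/78.3) = 26.8·(1/2)^(t/665).
Taking log₂: log₂(43.1/26.8) = t·(1/78.3 − 1/665).
log₂(1.6082) = 0.68545; 1/78.3 − 1/665 = 0.011268.
t = 0.68545 / 0.011268 ≈ 60.834 hours.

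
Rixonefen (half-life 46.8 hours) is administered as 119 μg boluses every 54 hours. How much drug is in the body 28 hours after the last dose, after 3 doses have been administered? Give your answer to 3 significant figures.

130 μg

The 3 doses were given 136, 82, 28 hours ago.
Total = 119·(1/2)^(136/46.8) + 119·(1/2)^(82/46.8) + 119·(1/2)^(28/46.8)
      = 15.877 + 35.327 + 78.604 ≈ 129.81 μg.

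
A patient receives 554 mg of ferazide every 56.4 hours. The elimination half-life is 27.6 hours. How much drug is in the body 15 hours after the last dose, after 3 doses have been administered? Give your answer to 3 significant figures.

The 3 doses were given 127.8, 71.4, 15 hours ago.
Total = 554·(1/2)^(127.8/27.6) + 554·(1/2)^(71.4/27.6) + 554·(1/2)^(15/27.6)
      = 22.367 + 92.206 + 380.11 ≈ 494.68 mg.

495 mg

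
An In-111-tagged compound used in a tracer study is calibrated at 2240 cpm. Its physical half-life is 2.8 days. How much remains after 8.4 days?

280 cpm

Elapsed time is 3 half-lives (8.4/2.8).
Each half-life halves the amount: 2240 × (1/2)^3 = 2240/8 = 280 cpm.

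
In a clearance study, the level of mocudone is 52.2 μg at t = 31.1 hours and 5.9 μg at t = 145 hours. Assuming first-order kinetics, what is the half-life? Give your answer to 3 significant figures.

Over Δt = 145 − 31.1 = 113.9 hours, the level fell by a factor of 52.2/5.9 ≈ 8.8475.
n = log₂(8.8475) ≈ 3.1453 half-lives, so t½ = 113.9/3.1453 ≈ 36.213 hours.

36.2 hours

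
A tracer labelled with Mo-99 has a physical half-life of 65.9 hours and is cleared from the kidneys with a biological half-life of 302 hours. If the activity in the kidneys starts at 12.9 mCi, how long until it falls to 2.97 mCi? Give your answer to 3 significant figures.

115 hours

1/t_eff = 1/t_phys + 1/t_biol = 1/65.9 + 1/302 = 0.018486 per hour.
t_eff = 65.9 × 302 / (65.9 + 302) ≈ 54.096 hours.
n = log₂(12.9/2.97) ≈ 2.1188; t = 2.1188 × 54.096 ≈ 114.62 hours.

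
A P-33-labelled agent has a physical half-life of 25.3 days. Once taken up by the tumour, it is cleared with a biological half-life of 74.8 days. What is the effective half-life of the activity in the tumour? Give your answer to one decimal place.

1/t_eff = 1/t_phys + 1/t_biol = 1/25.3 + 1/74.8 = 0.052895 per day.
t_eff = 25.3 × 74.8 / (25.3 + 74.8) ≈ 18.905 days.

18.9 days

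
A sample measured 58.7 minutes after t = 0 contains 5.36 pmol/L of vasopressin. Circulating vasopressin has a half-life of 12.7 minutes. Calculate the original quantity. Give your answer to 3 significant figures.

132 pmol/L

Number of half-lives elapsed: n = 58.7/12.7 ≈ 4.622.
A₀ = A × 2^n = 5.36 × 2^4.622 = 5.36 × 24.625 ≈ 131.99 pmol/L.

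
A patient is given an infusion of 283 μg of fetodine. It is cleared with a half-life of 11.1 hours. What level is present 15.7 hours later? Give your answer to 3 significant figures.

106 μg

Number of half-lives: n = 15.7/11.1 ≈ 1.4144.
Remaining = 283 × (1/2)^1.4144 = 283 × 0.37516 ≈ 106.17 μg.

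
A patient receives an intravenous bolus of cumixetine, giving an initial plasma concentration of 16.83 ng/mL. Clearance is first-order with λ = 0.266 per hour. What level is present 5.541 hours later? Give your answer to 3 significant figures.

t½ = ln 2 / λ = 0.69315 / 0.266 ≈ 2.6058 hours.
Number of half-lives: n = 5.541/2.6058 ≈ 2.1264.
Remaining = 16.83 × (1/2)^2.1264 = 16.83 × 0.22903 ≈ 3.8546 ng/mL.

3.85 ng/mL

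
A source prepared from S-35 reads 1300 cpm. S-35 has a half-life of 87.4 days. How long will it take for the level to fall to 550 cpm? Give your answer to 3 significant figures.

108 days

Fraction remaining = 550/1300 ≈ 0.42308.
n = log₂(1300/550) = ln(2.3636)/ln 2 ≈ 1.241 half-lives.
t = n × t½ = 1.241 × 87.4 ≈ 108.46 days.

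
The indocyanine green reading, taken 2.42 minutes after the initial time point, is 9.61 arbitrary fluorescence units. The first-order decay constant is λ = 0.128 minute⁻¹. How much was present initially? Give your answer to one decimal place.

13.1 arbitrary fluorescence units

t½ = ln 2 / λ = 0.69315 / 0.128 ≈ 5.4152 minutes.
Number of half-lives elapsed: n = 2.42/5.4152 ≈ 0.44689.
A₀ = A × 2^n = 9.61 × 2^0.44689 = 9.61 × 1.3631 ≈ 13.099 arbitrary fluorescence units.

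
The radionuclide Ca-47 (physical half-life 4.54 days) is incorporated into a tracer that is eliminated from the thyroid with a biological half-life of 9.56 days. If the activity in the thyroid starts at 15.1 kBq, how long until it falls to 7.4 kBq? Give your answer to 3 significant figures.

3.17 days

1/t_eff = 1/t_phys + 1/t_biol = 1/4.54 + 1/9.56 = 0.32487 per day.
t_eff = 4.54 × 9.56 / (4.54 + 9.56) ≈ 3.0782 days.
n = log₂(15.1/7.4) ≈ 1.029; t = 1.029 × 3.0782 ≈ 3.1673 days.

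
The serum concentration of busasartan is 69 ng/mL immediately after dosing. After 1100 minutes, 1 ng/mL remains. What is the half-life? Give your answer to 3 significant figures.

180 minutes

A/A₀ = 1/69 ≈ 0.014493.
n = log₂(69) ≈ 6.1085 half-lives elapsed in 1100 minutes.
t½ = 1100/6.1085 ≈ 180.08 minutes.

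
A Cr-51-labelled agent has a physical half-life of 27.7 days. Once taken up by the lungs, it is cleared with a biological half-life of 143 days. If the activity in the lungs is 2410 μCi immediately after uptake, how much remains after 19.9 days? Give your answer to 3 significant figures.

1/t_eff = 1/t_phys + 1/t_biol = 1/27.7 + 1/143 = 0.043094 per day.
t_eff = 27.7 × 143 / (27.7 + 143) ≈ 23.205 days.
Remaining = 2410 × (1/2)^(19.9/23.205) = 2410 × (1/2)^0.85757 ≈ 1330 μCi.

1330 μCi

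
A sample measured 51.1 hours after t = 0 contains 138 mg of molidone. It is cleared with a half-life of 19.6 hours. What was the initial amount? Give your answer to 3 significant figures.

841 mg

Number of half-lives elapsed: n = 51.1/19.6 ≈ 2.6071.
A₀ = A × 2^n = 138 × 2^2.6071 = 138 × 6.093 ≈ 840.83 mg.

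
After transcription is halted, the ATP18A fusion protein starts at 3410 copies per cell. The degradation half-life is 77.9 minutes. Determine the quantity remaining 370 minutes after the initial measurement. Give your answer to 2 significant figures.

Number of half-lives: n = 370/77.9 ≈ 4.7497.
Remaining = 3410 × (1/2)^4.7497 = 3410 × 0.037171 ≈ 126.75 copies per cell.

130 copies per cell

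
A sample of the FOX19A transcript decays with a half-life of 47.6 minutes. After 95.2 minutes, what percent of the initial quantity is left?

25%

n = 95.2/47.6 ≈ 2 half-lives.
Fraction remaining = (1/2)^2 ≈ 0.25, i.e. 25%.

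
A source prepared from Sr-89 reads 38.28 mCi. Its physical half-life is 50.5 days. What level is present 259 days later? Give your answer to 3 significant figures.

1.09 mCi

Number of half-lives: n = 259/50.5 ≈ 5.1287.
Remaining = 38.28 × (1/2)^5.1287 = 38.28 × 0.028583 ≈ 1.0941 mCi.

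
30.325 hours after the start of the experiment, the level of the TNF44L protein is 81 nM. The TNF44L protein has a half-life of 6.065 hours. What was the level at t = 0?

Number of half-lives elapsed: n = 30.325/6.065 ≈ 5.
A₀ = A × 2^n = 81 × 2^5 = 81 × 32 ≈ 2592 nM.

2592 nM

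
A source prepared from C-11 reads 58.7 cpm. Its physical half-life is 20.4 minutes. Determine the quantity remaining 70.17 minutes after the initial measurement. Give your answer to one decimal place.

Number of half-lives: n = 70.17/20.4 ≈ 3.4397.
Remaining = 58.7 × (1/2)^3.4397 = 58.7 × 0.092161 ≈ 5.4098 cpm.

5.4 cpm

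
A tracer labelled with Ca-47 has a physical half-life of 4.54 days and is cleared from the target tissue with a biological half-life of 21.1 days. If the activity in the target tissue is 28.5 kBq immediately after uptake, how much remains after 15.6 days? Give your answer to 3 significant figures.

1/t_eff = 1/t_phys + 1/t_biol = 1/4.54 + 1/21.1 = 0.26766 per day.
t_eff = 4.54 × 21.1 / (4.54 + 21.1) ≈ 3.7361 days.
Remaining = 28.5 × (1/2)^(15.6/3.7361) = 28.5 × (1/2)^4.1755 ≈ 1.5773 kBq.

1.58 kBq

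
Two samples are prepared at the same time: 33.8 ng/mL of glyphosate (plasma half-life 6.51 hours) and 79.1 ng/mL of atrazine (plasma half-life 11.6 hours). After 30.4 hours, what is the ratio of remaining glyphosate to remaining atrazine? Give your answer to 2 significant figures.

glyphosate: 33.8 × (1/2)^(30.4/6.51) = 33.8 × (1/2)^4.6697 ≈ 1.328 ng/mL.
atrazine: 79.1 × (1/2)^(30.4/11.6) = 79.1 × (1/2)^2.6207 ≈ 12.861 ng/mL.
Ratio ≈ 1.328 / 12.861 ≈ 0.10326.

0.10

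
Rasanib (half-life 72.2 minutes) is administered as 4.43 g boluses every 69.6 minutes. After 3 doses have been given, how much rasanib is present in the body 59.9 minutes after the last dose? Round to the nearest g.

The 3 doses were given 199.1, 129.5, 59.9 minutes ago.
Total = 4.43·(1/2)^(199.1/72.2) + 4.43·(1/2)^(129.5/72.2) + 4.43·(1/2)^(59.9/72.2)
      = 0.65506 + 1.2778 + 2.4926 ≈ 4.4255 g.

4 g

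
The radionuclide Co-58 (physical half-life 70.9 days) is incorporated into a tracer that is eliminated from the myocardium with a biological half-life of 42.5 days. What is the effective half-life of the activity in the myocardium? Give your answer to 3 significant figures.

26.6 days

1/t_eff = 1/t_phys + 1/t_biol = 1/70.9 + 1/42.5 = 0.037634 per day.
t_eff = 70.9 × 42.5 / (70.9 + 42.5) ≈ 26.572 days.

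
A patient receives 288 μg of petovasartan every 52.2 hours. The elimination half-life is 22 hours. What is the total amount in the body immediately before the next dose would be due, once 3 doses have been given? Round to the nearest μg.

68 μg

The 3 doses were given 156.6, 104.4, 52.2 hours ago.
Total = 288·(1/2)^(156.6/22) + 288·(1/2)^(104.4/22) + 288·(1/2)^(52.2/22)
      = 2.073 + 10.737 + 55.607 ≈ 68.417 μg.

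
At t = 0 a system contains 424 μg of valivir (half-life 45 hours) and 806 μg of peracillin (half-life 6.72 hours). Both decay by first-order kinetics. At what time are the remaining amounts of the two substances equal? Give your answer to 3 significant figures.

7.32 hours

Set 424·(1/2)^(t/45) = 806·(1/2)^(t/6.72).
Taking log₂: log₂(424/806) = t·(1/45 − 1/6.72).
log₂(0.52605) = -0.92672; 1/45 − 1/6.72 = -0.12659.
t = -0.92672 / -0.12659 ≈ 7.3208 hours.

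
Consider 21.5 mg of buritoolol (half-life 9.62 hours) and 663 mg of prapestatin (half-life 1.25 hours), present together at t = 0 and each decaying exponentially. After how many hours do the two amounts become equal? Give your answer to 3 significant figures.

Set 21.5·(1/2)^(t/9.62) = 663·(1/2)^(t/1.25).
Taking log₂: log₂(21.5/663) = t·(1/9.62 − 1/1.25).
log₂(0.032428) = -4.9466; 1/9.62 − 1/1.25 = -0.69605.
t = -4.9466 / -0.69605 ≈ 7.1067 hours.

7.11 hours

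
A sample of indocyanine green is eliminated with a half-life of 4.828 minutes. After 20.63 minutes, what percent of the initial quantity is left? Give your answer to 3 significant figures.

n = 20.63/4.828 ≈ 4.273 half-lives.
Fraction remaining = (1/2)^4.273 ≈ 0.051725, i.e. 5.1725%.

5.17%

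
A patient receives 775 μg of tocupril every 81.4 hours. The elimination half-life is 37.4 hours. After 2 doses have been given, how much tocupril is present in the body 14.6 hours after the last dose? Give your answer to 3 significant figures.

The 2 doses were given 96, 14.6 hours ago.
Total = 775·(1/2)^(96/37.4) + 775·(1/2)^(14.6/37.4)
      = 130.8 + 591.27 ≈ 722.07 μg.

722 μg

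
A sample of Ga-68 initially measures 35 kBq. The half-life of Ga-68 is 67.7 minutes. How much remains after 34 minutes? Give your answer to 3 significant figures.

Number of half-lives: n = 34/67.7 ≈ 0.50222.
Remaining = 35 × (1/2)^0.50222 = 35 × 0.70602 ≈ 24.711 kBq.

24.7 kBq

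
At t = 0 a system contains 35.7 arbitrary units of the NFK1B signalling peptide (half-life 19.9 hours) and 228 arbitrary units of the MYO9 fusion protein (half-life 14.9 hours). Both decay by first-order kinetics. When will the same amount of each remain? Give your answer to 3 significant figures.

159 hours

Set 35.7·(1/2)^(t/19.9) = 228·(1/2)^(t/14.9).
Taking log₂: log₂(35.7/228) = t·(1/19.9 − 1/14.9).
log₂(0.15658) = -2.675; 1/19.9 − 1/14.9 = -0.016863.
t = -2.675 / -0.016863 ≈ 158.64 hours.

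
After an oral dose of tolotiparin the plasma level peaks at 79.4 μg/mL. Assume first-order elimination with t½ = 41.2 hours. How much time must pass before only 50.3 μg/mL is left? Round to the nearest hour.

Fraction remaining = 50.3/79.4 ≈ 0.6335.
n = log₂(79.4/50.3) = ln(1.5785)/ln 2 ≈ 0.65858 half-lives.
t = n × t½ = 0.65858 × 41.2 ≈ 27.134 hours.

27 hours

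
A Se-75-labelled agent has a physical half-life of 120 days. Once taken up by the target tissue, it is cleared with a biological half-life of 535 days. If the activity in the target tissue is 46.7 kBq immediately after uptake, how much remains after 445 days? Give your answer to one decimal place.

1/t_eff = 1/t_phys + 1/t_biol = 1/120 + 1/535 = 0.010202 per day.
t_eff = 120 × 535 / (120 + 535) ≈ 98.015 days.
Remaining = 46.7 × (1/2)^(445/98.015) = 46.7 × (1/2)^4.5401 ≈ 2.0073 kBq.

2.0 kBq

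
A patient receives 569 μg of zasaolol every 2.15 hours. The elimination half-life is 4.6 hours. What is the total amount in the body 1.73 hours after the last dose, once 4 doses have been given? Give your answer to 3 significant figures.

The 4 doses were given 8.18, 6.03, 3.88, 1.73 hours ago.
Total = 569·(1/2)^(8.18/4.6) + 569·(1/2)^(6.03/4.6) + 569·(1/2)^(3.88/4.6) + 569·(1/2)^(1.73/4.6)
      = 165.88 + 229.35 + 317.1 + 438.43 ≈ 1150.8 μg.

1150 μg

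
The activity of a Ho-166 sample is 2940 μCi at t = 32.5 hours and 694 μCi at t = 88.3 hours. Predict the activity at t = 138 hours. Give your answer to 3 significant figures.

192 μCi

Over Δt = 88.3 − 32.5 = 55.8 hours, the level fell by a factor of 2940/694 ≈ 4.2363.
n = log₂(4.2363) ≈ 2.0828 half-lives, so t½ = 55.8/2.0828 ≈ 26.791 hours.
From t = 88.3 to t = 138: 694 × (1/2)^((138−88.3)/26.791) ≈ 191.83 μCi.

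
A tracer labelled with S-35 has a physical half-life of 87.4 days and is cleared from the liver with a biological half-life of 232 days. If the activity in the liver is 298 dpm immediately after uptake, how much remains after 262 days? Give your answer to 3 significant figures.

17.1 dpm

1/t_eff = 1/t_phys + 1/t_biol = 1/87.4 + 1/232 = 0.015752 per day.
t_eff = 87.4 × 232 / (87.4 + 232) ≈ 63.484 days.
Remaining = 298 × (1/2)^(262/63.484) = 298 × (1/2)^4.127 ≈ 17.055 dpm.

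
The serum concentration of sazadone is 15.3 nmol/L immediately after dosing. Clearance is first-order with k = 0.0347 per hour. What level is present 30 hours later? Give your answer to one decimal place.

t½ = ln 2 / k = 0.69315 / 0.0347 ≈ 19.975 hours.
Number of half-lives: n = 30/19.975 ≈ 1.5018.
Remaining = 15.3 × (1/2)^1.5018 = 15.3 × 0.3531 ≈ 5.4025 nmol/L.

5.4 nmol/L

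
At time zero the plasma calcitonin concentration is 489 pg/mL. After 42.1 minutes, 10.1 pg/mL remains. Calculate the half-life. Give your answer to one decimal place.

A/A₀ = 10.1/489 ≈ 0.020654.
n = log₂(48.416) ≈ 5.5974 half-lives elapsed in 42.1 minutes.
t½ = 42.1/5.5974 ≈ 7.5213 minutes.

7.5 minutes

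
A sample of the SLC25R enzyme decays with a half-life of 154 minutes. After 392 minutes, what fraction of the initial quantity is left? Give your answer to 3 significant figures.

0.171

n = 392/154 ≈ 2.5455 half-lives.
Fraction remaining = (1/2)^2.5455 ≈ 0.17129.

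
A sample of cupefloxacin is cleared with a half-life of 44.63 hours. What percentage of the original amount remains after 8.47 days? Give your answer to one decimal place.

8.47 days = 203.28 hours.
n = 203.28/44.63 ≈ 4.5548 half-lives.
Fraction remaining = (1/2)^4.5548 ≈ 0.042547, i.e. 4.2547%.

4.3%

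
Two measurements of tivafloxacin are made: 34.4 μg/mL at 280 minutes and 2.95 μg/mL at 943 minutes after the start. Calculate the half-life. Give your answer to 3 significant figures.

187 minutes

Over Δt = 943 − 280 = 663 minutes, the level fell by a factor of 34.4/2.95 ≈ 11.661.
n = log₂(11.661) ≈ 3.5436 half-lives, so t½ = 663/3.5436 ≈ 187.1 minutes.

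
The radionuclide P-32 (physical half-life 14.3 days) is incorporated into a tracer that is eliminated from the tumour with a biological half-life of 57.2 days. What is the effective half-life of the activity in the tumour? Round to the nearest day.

11 days

1/t_eff = 1/t_phys + 1/t_biol = 1/14.3 + 1/57.2 = 0.087413 per day.
t_eff = 14.3 × 57.2 / (14.3 + 57.2) ≈ 11.44 days.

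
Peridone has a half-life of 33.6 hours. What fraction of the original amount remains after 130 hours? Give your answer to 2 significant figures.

n = 130/33.6 ≈ 3.869 half-lives.
Fraction remaining = (1/2)^3.869 ≈ 0.068439.

0.068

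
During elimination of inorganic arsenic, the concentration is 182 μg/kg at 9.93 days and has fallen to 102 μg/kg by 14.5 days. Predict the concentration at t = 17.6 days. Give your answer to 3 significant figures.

Over Δt = 14.5 − 9.93 = 4.57 days, the level fell by a factor of 182/102 ≈ 1.7843.
n = log₂(1.7843) ≈ 0.83537 half-lives, so t½ = 4.57/0.83537 ≈ 5.4706 days.
From t = 14.5 to t = 17.6: 102 × (1/2)^((17.6−14.5)/5.4706) ≈ 68.868 μg/kg.

68.9 μg/kg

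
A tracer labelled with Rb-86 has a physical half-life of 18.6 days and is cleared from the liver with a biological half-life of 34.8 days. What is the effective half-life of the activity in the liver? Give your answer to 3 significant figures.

12.1 days

1/t_eff = 1/t_phys + 1/t_biol = 1/18.6 + 1/34.8 = 0.082499 per day.
t_eff = 18.6 × 34.8 / (18.6 + 34.8) ≈ 12.121 days.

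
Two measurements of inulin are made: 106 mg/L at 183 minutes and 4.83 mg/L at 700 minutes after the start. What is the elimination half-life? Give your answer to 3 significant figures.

Over Δt = 700 − 183 = 517 minutes, the level fell by a factor of 106/4.83 ≈ 21.946.
n = log₂(21.946) ≈ 4.4559 half-lives, so t½ = 517/4.4559 ≈ 116.03 minutes.

116 minutes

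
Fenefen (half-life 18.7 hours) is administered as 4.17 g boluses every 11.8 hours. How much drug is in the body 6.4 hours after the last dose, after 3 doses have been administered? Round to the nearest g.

The 3 doses were given 30, 18.2, 6.4 hours ago.
Total = 4.17·(1/2)^(30/18.7) + 4.17·(1/2)^(18.2/18.7) + 4.17·(1/2)^(6.4/18.7)
      = 1.3715 + 2.124 + 3.2893 ≈ 6.7849 g.

7 g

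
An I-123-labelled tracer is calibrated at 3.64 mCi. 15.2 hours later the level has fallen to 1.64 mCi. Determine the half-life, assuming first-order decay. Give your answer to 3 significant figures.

A/A₀ = 1.64/3.64 ≈ 0.45055.
n = log₂(2.2195) ≈ 1.1502 half-lives elapsed in 15.2 hours.
t½ = 15.2/1.1502 ≈ 13.215 hours.

13.2 hours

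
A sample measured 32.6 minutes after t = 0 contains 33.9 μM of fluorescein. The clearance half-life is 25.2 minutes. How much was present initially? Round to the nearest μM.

Number of half-lives elapsed: n = 32.6/25.2 ≈ 1.2937.
A₀ = A × 2^n = 33.9 × 2^1.2937 = 33.9 × 2.4515 ≈ 83.105 μM.

83 μM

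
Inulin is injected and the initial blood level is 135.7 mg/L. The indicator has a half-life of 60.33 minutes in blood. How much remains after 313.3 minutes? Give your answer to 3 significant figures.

3.71 mg/L

Number of half-lives: n = 313.3/60.33 ≈ 5.1931.
Remaining = 135.7 × (1/2)^5.1931 = 135.7 × 0.027335 ≈ 3.7094 mg/L.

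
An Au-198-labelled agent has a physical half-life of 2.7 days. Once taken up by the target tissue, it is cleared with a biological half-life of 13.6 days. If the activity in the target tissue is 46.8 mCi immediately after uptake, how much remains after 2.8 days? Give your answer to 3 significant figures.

1/t_eff = 1/t_phys + 1/t_biol = 1/2.7 + 1/13.6 = 0.4439 per day.
t_eff = 2.7 × 13.6 / (2.7 + 13.6) ≈ 2.2528 days.
Remaining = 46.8 × (1/2)^(2.8/2.2528) = 46.8 × (1/2)^1.2429 ≈ 19.774 mCi.

19.8 mCi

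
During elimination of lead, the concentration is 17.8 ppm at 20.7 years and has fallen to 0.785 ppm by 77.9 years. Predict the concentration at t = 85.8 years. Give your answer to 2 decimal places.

0.51 ppm

Over Δt = 77.9 − 20.7 = 57.2 years, the level fell by a factor of 17.8/0.785 ≈ 22.675.
n = log₂(22.675) ≈ 4.503 half-lives, so t½ = 57.2/4.503 ≈ 12.703 years.
From t = 77.9 to t = 85.8: 0.785 × (1/2)^((85.8−77.9)/12.703) ≈ 0.5101 ppm.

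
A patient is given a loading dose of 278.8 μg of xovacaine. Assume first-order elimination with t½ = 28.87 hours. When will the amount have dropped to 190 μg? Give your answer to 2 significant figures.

Fraction remaining = 190/278.8 ≈ 0.68149.
n = log₂(278.8/190) = ln(1.4674)/ln 2 ≈ 0.55323 half-lives.
t = n × t½ = 0.55323 × 28.87 ≈ 15.972 hours.

16 hours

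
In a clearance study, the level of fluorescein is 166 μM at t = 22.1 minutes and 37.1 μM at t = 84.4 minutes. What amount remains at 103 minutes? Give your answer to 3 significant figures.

Over Δt = 84.4 − 22.1 = 62.3 minutes, the level fell by a factor of 166/37.1 ≈ 4.4744.
n = log₂(4.4744) ≈ 2.1617 half-lives, so t½ = 62.3/2.1617 ≈ 28.82 minutes.
From t = 84.4 to t = 103: 37.1 × (1/2)^((103−84.4)/28.82) ≈ 23.719 μM.

23.7 μM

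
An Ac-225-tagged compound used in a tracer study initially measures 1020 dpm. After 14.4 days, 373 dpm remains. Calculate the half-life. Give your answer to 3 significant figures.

A/A₀ = 373/1020 ≈ 0.36569.
n = log₂(2.7346) ≈ 1.4513 half-lives elapsed in 14.4 days.
t½ = 14.4/1.4513 ≈ 9.922 days.

9.92 days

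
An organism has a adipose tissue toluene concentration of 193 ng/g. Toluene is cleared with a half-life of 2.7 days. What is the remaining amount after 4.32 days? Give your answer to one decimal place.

Number of half-lives: n = 4.32/2.7 ≈ 1.6.
Remaining = 193 × (1/2)^1.6 = 193 × 0.32988 ≈ 63.666 ng/g.

63.7 ng/g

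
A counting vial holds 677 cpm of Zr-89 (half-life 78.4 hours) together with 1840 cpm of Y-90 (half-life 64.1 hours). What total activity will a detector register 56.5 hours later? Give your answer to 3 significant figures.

1410 cpm

Zr-89: 677 × (1/2)^(56.5/78.4) = 677 × (1/2)^0.72066 ≈ 410.82 cpm.
Y-90: 1840 × (1/2)^(56.5/64.1) = 1840 × (1/2)^0.88144 ≈ 998.8 cpm.
Total = 410.82 + 998.8 ≈ 1409.6 cpm.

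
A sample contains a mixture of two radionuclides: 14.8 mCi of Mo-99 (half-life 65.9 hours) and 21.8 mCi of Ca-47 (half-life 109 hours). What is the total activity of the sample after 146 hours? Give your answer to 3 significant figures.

Mo-99: 14.8 × (1/2)^(146/65.9) = 14.8 × (1/2)^2.2155 ≈ 3.1867 mCi.
Ca-47: 21.8 × (1/2)^(146/109) = 21.8 × (1/2)^1.3394 ≈ 8.6147 mCi.
Total = 3.1867 + 8.6147 ≈ 11.801 mCi.

11.8 mCi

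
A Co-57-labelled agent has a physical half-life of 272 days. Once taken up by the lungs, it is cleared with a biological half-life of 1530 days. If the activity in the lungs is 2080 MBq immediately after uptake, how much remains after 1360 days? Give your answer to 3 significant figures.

35.1 MBq

1/t_eff = 1/t_phys + 1/t_biol = 1/272 + 1/1530 = 0.0043301 per day.
t_eff = 272 × 1530 / (272 + 1530) ≈ 230.94 days.
Remaining = 2080 × (1/2)^(1360/230.94) = 2080 × (1/2)^5.8889 ≈ 35.102 MBq.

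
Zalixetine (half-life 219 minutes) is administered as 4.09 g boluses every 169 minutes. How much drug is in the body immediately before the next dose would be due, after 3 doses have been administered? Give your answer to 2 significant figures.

The 3 doses were given 507, 338, 169 minutes ago.
Total = 4.09·(1/2)^(507/219) + 4.09·(1/2)^(338/219) + 4.09·(1/2)^(169/219)
      = 0.8219 + 1.4032 + 2.3956 ≈ 4.6207 g.

4.6 g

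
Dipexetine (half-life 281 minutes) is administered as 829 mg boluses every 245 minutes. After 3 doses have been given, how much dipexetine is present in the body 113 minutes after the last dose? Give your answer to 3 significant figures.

1160 mg

The 3 doses were given 603, 358, 113 minutes ago.
Total = 829·(1/2)^(603/281) + 829·(1/2)^(358/281) + 829·(1/2)^(113/281)
      = 187.31 + 342.8 + 627.34 ≈ 1157.4 mg.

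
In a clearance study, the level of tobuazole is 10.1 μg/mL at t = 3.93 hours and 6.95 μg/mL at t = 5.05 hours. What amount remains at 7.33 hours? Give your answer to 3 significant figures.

Over Δt = 5.05 − 3.93 = 1.12 hours, the level fell by a factor of 10.1/6.95 ≈ 1.4532.
n = log₂(1.4532) ≈ 0.53927 half-lives, so t½ = 1.12/0.53927 ≈ 2.0769 hours.
From t = 5.05 to t = 7.33: 6.95 × (1/2)^((7.33−5.05)/2.0769) ≈ 3.2472 μg/mL.

3.25 μg/mL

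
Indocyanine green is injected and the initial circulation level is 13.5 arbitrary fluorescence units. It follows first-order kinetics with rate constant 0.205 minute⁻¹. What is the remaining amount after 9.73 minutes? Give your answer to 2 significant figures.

t½ = ln 2 / k = 0.69315 / 0.205 ≈ 3.3812 minutes.
Number of half-lives: n = 9.73/3.3812 ≈ 2.8777.
Remaining = 13.5 × (1/2)^2.8777 = 13.5 × 0.13606 ≈ 1.8368 arbitrary fluorescence units.

1.8 arbitrary fluorescence units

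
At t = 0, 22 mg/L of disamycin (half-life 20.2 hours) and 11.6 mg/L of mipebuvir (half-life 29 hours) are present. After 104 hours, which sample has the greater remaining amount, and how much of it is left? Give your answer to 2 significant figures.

mipebuvir, 0.97 mg/L

disamycin: 22 × (1/2)^5.1485 ≈ 0.62025 mg/L.
mipebuvir: 11.6 × (1/2)^3.5862 ≈ 0.96583 mg/L.
Mipebuvir has more remaining, at ≈ 0.96583 mg/L.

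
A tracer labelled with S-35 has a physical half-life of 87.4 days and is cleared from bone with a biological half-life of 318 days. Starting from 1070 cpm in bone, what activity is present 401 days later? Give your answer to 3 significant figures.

18.6 cpm

1/t_eff = 1/t_phys + 1/t_biol = 1/87.4 + 1/318 = 0.014586 per day.
t_eff = 87.4 × 318 / (87.4 + 318) ≈ 68.557 days.
Remaining = 1070 × (1/2)^(401/68.557) = 1070 × (1/2)^5.8491 ≈ 18.562 cpm.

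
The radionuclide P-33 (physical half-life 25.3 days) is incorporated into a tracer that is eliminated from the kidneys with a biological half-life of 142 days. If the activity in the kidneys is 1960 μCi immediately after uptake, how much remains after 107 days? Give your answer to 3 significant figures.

1/t_eff = 1/t_phys + 1/t_biol = 1/25.3 + 1/142 = 0.046568 per day.
t_eff = 25.3 × 142 / (25.3 + 142) ≈ 21.474 days.
Remaining = 1960 × (1/2)^(107/21.474) = 1960 × (1/2)^4.9828 ≈ 61.986 μCi.

62.0 μCi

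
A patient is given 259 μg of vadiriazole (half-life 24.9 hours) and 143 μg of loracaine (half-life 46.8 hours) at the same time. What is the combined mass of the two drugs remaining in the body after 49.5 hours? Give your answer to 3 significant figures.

134 μg

vadiriazole: 259 × (1/2)^(49.5/24.9) = 259 × (1/2)^1.988 ≈ 65.293 μg.
loracaine: 143 × (1/2)^(49.5/46.8) = 143 × (1/2)^1.0577 ≈ 68.697 μg.
Total = 65.293 + 68.697 ≈ 133.99 μg.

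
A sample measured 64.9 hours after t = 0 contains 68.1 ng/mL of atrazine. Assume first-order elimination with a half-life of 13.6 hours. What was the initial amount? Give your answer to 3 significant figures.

Number of half-lives elapsed: n = 64.9/13.6 ≈ 4.7721.
A₀ = A × 2^n = 68.1 × 2^4.7721 = 68.1 × 27.323 ≈ 1860.7 ng/mL.

1860 ng/mL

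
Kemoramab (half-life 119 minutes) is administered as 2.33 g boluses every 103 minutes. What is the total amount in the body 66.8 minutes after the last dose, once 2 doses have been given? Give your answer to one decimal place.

The 2 doses were given 169.8, 66.8 minutes ago.
Total = 2.33·(1/2)^(169.8/119) + 2.33·(1/2)^(66.8/119)
      = 0.8666 + 1.579 ≈ 2.4456 g.

2.4 g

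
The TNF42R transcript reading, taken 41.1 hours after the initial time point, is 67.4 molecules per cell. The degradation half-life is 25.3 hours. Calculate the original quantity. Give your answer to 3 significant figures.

Number of half-lives elapsed: n = 41.1/25.3 ≈ 1.6245.
A₀ = A × 2^n = 67.4 × 2^1.6245 = 67.4 × 3.0834 ≈ 207.82 molecules per cell.

208 molecules per cell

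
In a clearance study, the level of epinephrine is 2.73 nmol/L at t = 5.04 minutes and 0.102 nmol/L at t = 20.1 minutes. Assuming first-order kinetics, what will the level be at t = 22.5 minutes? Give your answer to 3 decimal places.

0.060 nmol/L

Over Δt = 20.1 − 5.04 = 15.06 minutes, the level fell by a factor of 2.73/0.102 ≈ 26.765.
n = log₂(26.765) ≈ 4.7423 half-lives, so t½ = 15.06/4.7423 ≈ 3.1757 minutes.
From t = 20.1 to t = 22.5: 0.102 × (1/2)^((22.5−20.1)/3.1757) ≈ 0.060409 nmol/L.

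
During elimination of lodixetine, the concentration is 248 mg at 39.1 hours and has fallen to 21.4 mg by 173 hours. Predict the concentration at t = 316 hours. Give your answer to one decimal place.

Over Δt = 173 − 39.1 = 133.9 hours, the level fell by a factor of 248/21.4 ≈ 11.589.
n = log₂(11.589) ≈ 3.5347 half-lives, so t½ = 133.9/3.5347 ≈ 37.882 hours.
From t = 173 to t = 316: 21.4 × (1/2)^((316−173)/37.882) ≈ 1.5634 mg.

1.6 mg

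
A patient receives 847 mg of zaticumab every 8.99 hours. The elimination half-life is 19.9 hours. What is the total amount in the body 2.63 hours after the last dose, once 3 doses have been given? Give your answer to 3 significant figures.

1750 mg

The 3 doses were given 20.61, 11.62, 2.63 hours ago.
Total = 847·(1/2)^(20.61/19.9) + 847·(1/2)^(11.62/19.9) + 847·(1/2)^(2.63/19.9)
      = 413.16 + 565.08 + 772.86 ≈ 1751.1 mg.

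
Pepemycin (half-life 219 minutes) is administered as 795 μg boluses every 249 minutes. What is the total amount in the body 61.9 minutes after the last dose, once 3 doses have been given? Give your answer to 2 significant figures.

The 3 doses were given 559.9, 310.9, 61.9 minutes ago.
Total = 795·(1/2)^(559.9/219) + 795·(1/2)^(310.9/219) + 795·(1/2)^(61.9/219)
      = 135.13 + 297.18 + 653.55 ≈ 1085.9 μg.

1100 μg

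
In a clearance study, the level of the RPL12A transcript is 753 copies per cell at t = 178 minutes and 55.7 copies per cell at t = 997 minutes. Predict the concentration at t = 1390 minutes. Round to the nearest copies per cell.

Over Δt = 997 − 178 = 819 minutes, the level fell by a factor of 753/55.7 ≈ 13.519.
n = log₂(13.519) ≈ 3.7569 half-lives, so t½ = 819/3.7569 ≈ 218 minutes.
From t = 997 to t = 1390: 55.7 × (1/2)^((1390−997)/218) ≈ 15.965 copies per cell.

16 copies per cell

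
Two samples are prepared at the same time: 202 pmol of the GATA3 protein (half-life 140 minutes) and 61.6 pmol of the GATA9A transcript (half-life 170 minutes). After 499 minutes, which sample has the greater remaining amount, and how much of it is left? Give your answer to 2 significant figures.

GATA3 protein: 202 × (1/2)^3.5643 ≈ 17.076 pmol.
GATA9A transcript: 61.6 × (1/2)^2.9353 ≈ 8.0532 pmol.
GATA3 protein has more remaining, at ≈ 17.076 pmol.

GATA3 protein, 17 pmol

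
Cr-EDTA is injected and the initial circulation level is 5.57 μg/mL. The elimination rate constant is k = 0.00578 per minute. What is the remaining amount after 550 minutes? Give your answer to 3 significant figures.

0.232 μg/mL

t½ = ln 2 / k = 0.69315 / 0.00578 ≈ 119.92 minutes.
Number of half-lives: n = 550/119.92 ≈ 4.5863.
Remaining = 5.57 × (1/2)^4.5863 = 5.57 × 0.041627 ≈ 0.23186 μg/mL.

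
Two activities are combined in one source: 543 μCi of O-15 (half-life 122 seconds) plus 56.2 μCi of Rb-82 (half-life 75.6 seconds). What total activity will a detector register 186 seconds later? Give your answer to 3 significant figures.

O-15: 543 × (1/2)^(186/122) = 543 × (1/2)^1.5246 ≈ 188.74 μCi.
Rb-82: 56.2 × (1/2)^(186/75.6) = 56.2 × (1/2)^2.4603 ≈ 10.212 μCi.
Total = 188.74 + 10.212 ≈ 198.95 μCi.

199 μCi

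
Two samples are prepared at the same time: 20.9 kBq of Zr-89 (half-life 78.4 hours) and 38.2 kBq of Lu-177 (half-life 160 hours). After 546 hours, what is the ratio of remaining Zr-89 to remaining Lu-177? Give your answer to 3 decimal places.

Zr-89: 20.9 × (1/2)^(546/78.4) = 20.9 × (1/2)^6.9643 ≈ 0.16737 kBq.
Lu-177: 38.2 × (1/2)^(546/160) = 38.2 × (1/2)^3.4125 ≈ 3.5876 kBq.
Ratio ≈ 0.16737 / 3.5876 ≈ 0.046654.

0.047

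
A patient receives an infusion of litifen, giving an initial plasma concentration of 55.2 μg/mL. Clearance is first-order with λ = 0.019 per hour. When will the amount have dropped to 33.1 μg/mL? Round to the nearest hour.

27 hours

t½ = ln 2 / λ = 0.69315 / 0.019 ≈ 36.481 hours.
Fraction remaining = 33.1/55.2 ≈ 0.59964.
n = log₂(55.2/33.1) = ln(1.6677)/ln 2 ≈ 0.73784 half-lives.
t = n × t½ = 0.73784 × 36.481 ≈ 26.917 hours.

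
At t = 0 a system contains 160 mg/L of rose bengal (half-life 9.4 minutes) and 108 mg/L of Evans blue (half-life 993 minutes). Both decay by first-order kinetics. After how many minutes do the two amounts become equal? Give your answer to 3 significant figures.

5.38 minutes

Set 160·(1/2)^(t/9.4) = 108·(1/2)^(t/993).
Taking log₂: log₂(160/108) = t·(1/9.4 − 1/993).
log₂(1.4815) = 0.56704; 1/9.4 − 1/993 = 0.10538.
t = 0.56704 / 0.10538 ≈ 5.3811 minutes.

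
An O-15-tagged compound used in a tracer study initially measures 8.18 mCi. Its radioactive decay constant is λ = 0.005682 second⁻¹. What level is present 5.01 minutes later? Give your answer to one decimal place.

t½ = ln 2 / λ = 0.69315 / 0.005682 ≈ 121.99 seconds.
Convert the elapsed time: 5.01 minutes = 300.6 seconds.
Number of half-lives: n = 300.6/121.99 ≈ 2.4641.
Remaining = 8.18 × (1/2)^2.4641 = 8.18 × 0.18123 ≈ 1.4824 mCi.

1.5 mCi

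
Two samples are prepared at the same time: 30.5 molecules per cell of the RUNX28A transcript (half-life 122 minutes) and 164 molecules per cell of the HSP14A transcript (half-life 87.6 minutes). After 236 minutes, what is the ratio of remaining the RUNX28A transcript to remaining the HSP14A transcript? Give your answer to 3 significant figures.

RUNX28A transcript: 30.5 × (1/2)^(236/122) = 30.5 × (1/2)^1.9344 ≈ 7.9796 molecules per cell.
HSP14A transcript: 164 × (1/2)^(236/87.6) = 164 × (1/2)^2.6941 ≈ 25.343 molecules per cell.
Ratio ≈ 7.9796 / 25.343 ≈ 0.31487.

0.315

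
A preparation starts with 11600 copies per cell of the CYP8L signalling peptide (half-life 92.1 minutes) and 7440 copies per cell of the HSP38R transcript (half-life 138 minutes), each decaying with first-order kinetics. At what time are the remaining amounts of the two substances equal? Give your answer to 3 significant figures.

Set 11600·(1/2)^(t/92.1) = 7440·(1/2)^(t/138).
Taking log₂: log₂(11600/7440) = t·(1/92.1 − 1/138).
log₂(1.5591) = 0.64075; 1/92.1 − 1/138 = 0.0036114.
t = 0.64075 / 0.0036114 ≈ 177.43 minutes.

177 minutes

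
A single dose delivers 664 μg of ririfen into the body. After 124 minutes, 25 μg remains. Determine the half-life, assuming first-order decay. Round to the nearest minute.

26 minutes

A/A₀ = 25/664 ≈ 0.037651.
n = log₂(26.56) ≈ 4.7312 half-lives elapsed in 124 minutes.
t½ = 124/4.7312 ≈ 26.209 minutes.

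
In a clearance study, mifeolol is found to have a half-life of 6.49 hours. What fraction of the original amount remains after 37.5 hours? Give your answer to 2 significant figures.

0.018

n = 37.5/6.49 ≈ 5.7781 half-lives.
Fraction remaining = (1/2)^5.7781 ≈ 0.018223.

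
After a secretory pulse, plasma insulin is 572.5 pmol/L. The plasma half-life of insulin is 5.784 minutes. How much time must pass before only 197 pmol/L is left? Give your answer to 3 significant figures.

8.90 minutes

Fraction remaining = 197/572.5 ≈ 0.3441.
n = log₂(572.5/197) = ln(2.9061)/ln 2 ≈ 1.5391 half-lives.
t = n × t½ = 1.5391 × 5.784 ≈ 8.902 minutes.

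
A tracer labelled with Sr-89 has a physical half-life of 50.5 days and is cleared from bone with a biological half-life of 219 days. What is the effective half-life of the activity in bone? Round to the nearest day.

1/t_eff = 1/t_phys + 1/t_biol = 1/50.5 + 1/219 = 0.024368 per day.
t_eff = 50.5 × 219 / (50.5 + 219) ≈ 41.037 days.

41 days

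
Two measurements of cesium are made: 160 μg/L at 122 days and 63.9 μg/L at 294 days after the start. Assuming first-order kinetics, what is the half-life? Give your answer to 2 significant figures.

Over Δt = 294 − 122 = 172 days, the level fell by a factor of 160/63.9 ≈ 2.5039.
n = log₂(2.5039) ≈ 1.3242 half-lives, so t½ = 172/1.3242 ≈ 129.89 days.

130 days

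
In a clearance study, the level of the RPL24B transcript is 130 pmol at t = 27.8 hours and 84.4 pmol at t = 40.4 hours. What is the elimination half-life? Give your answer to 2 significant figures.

20 hours

Over Δt = 40.4 − 27.8 = 12.6 hours, the level fell by a factor of 130/84.4 ≈ 1.5403.
n = log₂(1.5403) ≈ 0.6232 half-lives, so t½ = 12.6/0.6232 ≈ 20.218 hours.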